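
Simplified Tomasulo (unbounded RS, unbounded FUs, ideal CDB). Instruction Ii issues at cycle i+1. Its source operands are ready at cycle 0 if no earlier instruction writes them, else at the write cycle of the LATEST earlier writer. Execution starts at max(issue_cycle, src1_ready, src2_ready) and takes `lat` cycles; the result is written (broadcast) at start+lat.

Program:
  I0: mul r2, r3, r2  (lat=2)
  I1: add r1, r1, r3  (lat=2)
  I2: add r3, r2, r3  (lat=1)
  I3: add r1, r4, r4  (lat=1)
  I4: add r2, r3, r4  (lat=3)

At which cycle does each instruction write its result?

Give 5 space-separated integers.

Answer: 3 4 4 5 8

Derivation:
I0 mul r2: issue@1 deps=(None,None) exec_start@1 write@3
I1 add r1: issue@2 deps=(None,None) exec_start@2 write@4
I2 add r3: issue@3 deps=(0,None) exec_start@3 write@4
I3 add r1: issue@4 deps=(None,None) exec_start@4 write@5
I4 add r2: issue@5 deps=(2,None) exec_start@5 write@8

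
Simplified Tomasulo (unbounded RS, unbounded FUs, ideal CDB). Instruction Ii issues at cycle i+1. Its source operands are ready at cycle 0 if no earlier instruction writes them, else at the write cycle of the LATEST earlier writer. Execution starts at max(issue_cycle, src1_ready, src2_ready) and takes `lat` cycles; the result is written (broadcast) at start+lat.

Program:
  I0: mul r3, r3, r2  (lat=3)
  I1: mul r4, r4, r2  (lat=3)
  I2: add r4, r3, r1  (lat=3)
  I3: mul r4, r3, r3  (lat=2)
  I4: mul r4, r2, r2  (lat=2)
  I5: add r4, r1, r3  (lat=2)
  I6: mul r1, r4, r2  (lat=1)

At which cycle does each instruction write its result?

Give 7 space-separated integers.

I0 mul r3: issue@1 deps=(None,None) exec_start@1 write@4
I1 mul r4: issue@2 deps=(None,None) exec_start@2 write@5
I2 add r4: issue@3 deps=(0,None) exec_start@4 write@7
I3 mul r4: issue@4 deps=(0,0) exec_start@4 write@6
I4 mul r4: issue@5 deps=(None,None) exec_start@5 write@7
I5 add r4: issue@6 deps=(None,0) exec_start@6 write@8
I6 mul r1: issue@7 deps=(5,None) exec_start@8 write@9

Answer: 4 5 7 6 7 8 9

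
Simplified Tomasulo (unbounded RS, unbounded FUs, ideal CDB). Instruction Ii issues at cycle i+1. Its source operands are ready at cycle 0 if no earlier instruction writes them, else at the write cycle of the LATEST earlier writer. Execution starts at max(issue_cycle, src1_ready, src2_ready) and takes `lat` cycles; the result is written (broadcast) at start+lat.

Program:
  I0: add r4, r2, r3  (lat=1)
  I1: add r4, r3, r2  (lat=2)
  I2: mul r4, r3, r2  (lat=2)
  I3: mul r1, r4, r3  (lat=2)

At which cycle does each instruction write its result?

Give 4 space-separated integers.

Answer: 2 4 5 7

Derivation:
I0 add r4: issue@1 deps=(None,None) exec_start@1 write@2
I1 add r4: issue@2 deps=(None,None) exec_start@2 write@4
I2 mul r4: issue@3 deps=(None,None) exec_start@3 write@5
I3 mul r1: issue@4 deps=(2,None) exec_start@5 write@7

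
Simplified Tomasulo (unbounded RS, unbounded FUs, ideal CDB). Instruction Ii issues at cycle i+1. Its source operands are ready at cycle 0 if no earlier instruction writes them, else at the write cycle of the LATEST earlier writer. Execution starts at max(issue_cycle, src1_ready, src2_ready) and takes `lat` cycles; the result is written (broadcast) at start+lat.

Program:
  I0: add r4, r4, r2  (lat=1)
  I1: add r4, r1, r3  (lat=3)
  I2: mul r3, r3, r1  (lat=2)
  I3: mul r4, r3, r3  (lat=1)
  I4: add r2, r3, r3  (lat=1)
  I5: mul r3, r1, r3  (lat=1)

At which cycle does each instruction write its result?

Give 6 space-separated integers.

I0 add r4: issue@1 deps=(None,None) exec_start@1 write@2
I1 add r4: issue@2 deps=(None,None) exec_start@2 write@5
I2 mul r3: issue@3 deps=(None,None) exec_start@3 write@5
I3 mul r4: issue@4 deps=(2,2) exec_start@5 write@6
I4 add r2: issue@5 deps=(2,2) exec_start@5 write@6
I5 mul r3: issue@6 deps=(None,2) exec_start@6 write@7

Answer: 2 5 5 6 6 7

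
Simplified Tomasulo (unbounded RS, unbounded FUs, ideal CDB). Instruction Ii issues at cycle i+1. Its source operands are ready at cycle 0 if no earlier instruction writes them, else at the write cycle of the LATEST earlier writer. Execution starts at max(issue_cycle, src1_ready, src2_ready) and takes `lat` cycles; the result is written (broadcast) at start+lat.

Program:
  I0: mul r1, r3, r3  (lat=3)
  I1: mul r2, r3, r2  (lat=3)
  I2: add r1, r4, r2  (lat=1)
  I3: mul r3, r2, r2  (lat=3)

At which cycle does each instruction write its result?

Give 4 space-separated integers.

Answer: 4 5 6 8

Derivation:
I0 mul r1: issue@1 deps=(None,None) exec_start@1 write@4
I1 mul r2: issue@2 deps=(None,None) exec_start@2 write@5
I2 add r1: issue@3 deps=(None,1) exec_start@5 write@6
I3 mul r3: issue@4 deps=(1,1) exec_start@5 write@8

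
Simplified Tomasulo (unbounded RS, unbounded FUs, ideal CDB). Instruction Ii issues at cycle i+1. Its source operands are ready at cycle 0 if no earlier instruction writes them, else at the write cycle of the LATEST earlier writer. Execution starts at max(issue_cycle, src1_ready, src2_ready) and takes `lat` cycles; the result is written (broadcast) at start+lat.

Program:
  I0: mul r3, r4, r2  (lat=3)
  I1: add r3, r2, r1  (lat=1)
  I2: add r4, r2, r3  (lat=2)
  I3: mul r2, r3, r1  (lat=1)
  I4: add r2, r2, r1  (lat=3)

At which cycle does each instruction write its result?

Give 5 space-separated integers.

Answer: 4 3 5 5 8

Derivation:
I0 mul r3: issue@1 deps=(None,None) exec_start@1 write@4
I1 add r3: issue@2 deps=(None,None) exec_start@2 write@3
I2 add r4: issue@3 deps=(None,1) exec_start@3 write@5
I3 mul r2: issue@4 deps=(1,None) exec_start@4 write@5
I4 add r2: issue@5 deps=(3,None) exec_start@5 write@8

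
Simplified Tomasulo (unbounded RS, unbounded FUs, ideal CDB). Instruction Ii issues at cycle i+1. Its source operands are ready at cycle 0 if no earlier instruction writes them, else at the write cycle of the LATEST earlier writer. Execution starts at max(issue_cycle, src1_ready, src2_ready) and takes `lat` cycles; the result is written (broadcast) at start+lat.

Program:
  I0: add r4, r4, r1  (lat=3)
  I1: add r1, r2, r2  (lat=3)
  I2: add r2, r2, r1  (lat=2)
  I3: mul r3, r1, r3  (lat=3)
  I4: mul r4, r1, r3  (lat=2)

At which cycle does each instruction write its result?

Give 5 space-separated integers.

Answer: 4 5 7 8 10

Derivation:
I0 add r4: issue@1 deps=(None,None) exec_start@1 write@4
I1 add r1: issue@2 deps=(None,None) exec_start@2 write@5
I2 add r2: issue@3 deps=(None,1) exec_start@5 write@7
I3 mul r3: issue@4 deps=(1,None) exec_start@5 write@8
I4 mul r4: issue@5 deps=(1,3) exec_start@8 write@10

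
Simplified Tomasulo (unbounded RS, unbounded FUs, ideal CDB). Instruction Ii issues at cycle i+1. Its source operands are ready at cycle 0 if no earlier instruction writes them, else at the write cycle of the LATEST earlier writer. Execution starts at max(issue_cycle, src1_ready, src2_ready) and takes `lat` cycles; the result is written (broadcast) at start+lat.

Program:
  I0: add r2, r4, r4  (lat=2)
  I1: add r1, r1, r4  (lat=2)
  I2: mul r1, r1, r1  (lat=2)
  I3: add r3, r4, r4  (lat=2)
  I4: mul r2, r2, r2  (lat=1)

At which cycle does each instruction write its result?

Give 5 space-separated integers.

I0 add r2: issue@1 deps=(None,None) exec_start@1 write@3
I1 add r1: issue@2 deps=(None,None) exec_start@2 write@4
I2 mul r1: issue@3 deps=(1,1) exec_start@4 write@6
I3 add r3: issue@4 deps=(None,None) exec_start@4 write@6
I4 mul r2: issue@5 deps=(0,0) exec_start@5 write@6

Answer: 3 4 6 6 6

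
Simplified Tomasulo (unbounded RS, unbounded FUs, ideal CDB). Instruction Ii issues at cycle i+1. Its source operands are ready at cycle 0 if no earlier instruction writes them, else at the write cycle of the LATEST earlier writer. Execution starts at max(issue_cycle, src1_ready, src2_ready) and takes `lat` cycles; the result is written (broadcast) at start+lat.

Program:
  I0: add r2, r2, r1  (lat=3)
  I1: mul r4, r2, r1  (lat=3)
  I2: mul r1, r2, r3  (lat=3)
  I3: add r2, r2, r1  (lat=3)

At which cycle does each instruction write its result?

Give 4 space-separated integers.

I0 add r2: issue@1 deps=(None,None) exec_start@1 write@4
I1 mul r4: issue@2 deps=(0,None) exec_start@4 write@7
I2 mul r1: issue@3 deps=(0,None) exec_start@4 write@7
I3 add r2: issue@4 deps=(0,2) exec_start@7 write@10

Answer: 4 7 7 10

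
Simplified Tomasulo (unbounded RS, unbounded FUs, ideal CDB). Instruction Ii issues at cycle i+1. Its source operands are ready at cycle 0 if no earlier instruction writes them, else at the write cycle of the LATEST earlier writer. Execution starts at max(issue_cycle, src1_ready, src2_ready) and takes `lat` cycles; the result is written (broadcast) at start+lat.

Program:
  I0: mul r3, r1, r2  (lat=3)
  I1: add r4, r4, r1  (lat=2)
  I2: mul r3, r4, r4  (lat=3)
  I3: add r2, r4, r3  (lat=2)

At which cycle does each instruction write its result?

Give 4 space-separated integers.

Answer: 4 4 7 9

Derivation:
I0 mul r3: issue@1 deps=(None,None) exec_start@1 write@4
I1 add r4: issue@2 deps=(None,None) exec_start@2 write@4
I2 mul r3: issue@3 deps=(1,1) exec_start@4 write@7
I3 add r2: issue@4 deps=(1,2) exec_start@7 write@9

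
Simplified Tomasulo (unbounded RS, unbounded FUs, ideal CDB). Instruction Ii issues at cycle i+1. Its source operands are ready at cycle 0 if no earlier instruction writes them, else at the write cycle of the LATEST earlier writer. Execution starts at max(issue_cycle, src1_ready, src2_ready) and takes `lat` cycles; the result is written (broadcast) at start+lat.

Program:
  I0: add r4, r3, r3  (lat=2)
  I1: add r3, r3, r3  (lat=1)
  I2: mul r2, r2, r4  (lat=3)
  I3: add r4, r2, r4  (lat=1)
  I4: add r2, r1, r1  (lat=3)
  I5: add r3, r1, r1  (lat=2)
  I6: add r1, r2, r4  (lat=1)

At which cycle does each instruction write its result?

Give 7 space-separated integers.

I0 add r4: issue@1 deps=(None,None) exec_start@1 write@3
I1 add r3: issue@2 deps=(None,None) exec_start@2 write@3
I2 mul r2: issue@3 deps=(None,0) exec_start@3 write@6
I3 add r4: issue@4 deps=(2,0) exec_start@6 write@7
I4 add r2: issue@5 deps=(None,None) exec_start@5 write@8
I5 add r3: issue@6 deps=(None,None) exec_start@6 write@8
I6 add r1: issue@7 deps=(4,3) exec_start@8 write@9

Answer: 3 3 6 7 8 8 9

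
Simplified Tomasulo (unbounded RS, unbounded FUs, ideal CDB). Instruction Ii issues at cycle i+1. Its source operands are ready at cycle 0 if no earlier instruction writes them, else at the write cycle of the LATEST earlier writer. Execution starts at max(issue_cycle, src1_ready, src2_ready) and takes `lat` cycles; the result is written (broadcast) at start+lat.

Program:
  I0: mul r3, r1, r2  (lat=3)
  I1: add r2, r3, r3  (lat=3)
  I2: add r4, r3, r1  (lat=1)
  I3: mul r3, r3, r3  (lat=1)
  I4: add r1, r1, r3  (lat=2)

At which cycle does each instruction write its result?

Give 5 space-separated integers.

Answer: 4 7 5 5 7

Derivation:
I0 mul r3: issue@1 deps=(None,None) exec_start@1 write@4
I1 add r2: issue@2 deps=(0,0) exec_start@4 write@7
I2 add r4: issue@3 deps=(0,None) exec_start@4 write@5
I3 mul r3: issue@4 deps=(0,0) exec_start@4 write@5
I4 add r1: issue@5 deps=(None,3) exec_start@5 write@7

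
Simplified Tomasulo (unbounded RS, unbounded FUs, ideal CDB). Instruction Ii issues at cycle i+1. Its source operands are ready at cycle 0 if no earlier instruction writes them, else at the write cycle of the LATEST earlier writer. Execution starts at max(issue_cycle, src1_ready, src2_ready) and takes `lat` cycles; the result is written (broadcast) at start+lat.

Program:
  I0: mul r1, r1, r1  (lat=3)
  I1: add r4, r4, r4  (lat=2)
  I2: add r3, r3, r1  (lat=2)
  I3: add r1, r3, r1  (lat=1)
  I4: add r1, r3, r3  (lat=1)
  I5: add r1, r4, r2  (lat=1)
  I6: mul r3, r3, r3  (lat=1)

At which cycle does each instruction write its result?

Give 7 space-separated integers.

Answer: 4 4 6 7 7 7 8

Derivation:
I0 mul r1: issue@1 deps=(None,None) exec_start@1 write@4
I1 add r4: issue@2 deps=(None,None) exec_start@2 write@4
I2 add r3: issue@3 deps=(None,0) exec_start@4 write@6
I3 add r1: issue@4 deps=(2,0) exec_start@6 write@7
I4 add r1: issue@5 deps=(2,2) exec_start@6 write@7
I5 add r1: issue@6 deps=(1,None) exec_start@6 write@7
I6 mul r3: issue@7 deps=(2,2) exec_start@7 write@8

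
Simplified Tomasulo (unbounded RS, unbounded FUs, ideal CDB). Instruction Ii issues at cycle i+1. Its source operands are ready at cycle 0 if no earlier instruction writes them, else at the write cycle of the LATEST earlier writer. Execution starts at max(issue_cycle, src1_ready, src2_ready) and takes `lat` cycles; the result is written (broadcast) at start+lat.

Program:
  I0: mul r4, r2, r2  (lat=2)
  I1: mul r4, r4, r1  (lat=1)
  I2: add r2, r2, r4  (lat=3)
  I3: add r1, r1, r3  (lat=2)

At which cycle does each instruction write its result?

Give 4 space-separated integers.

I0 mul r4: issue@1 deps=(None,None) exec_start@1 write@3
I1 mul r4: issue@2 deps=(0,None) exec_start@3 write@4
I2 add r2: issue@3 deps=(None,1) exec_start@4 write@7
I3 add r1: issue@4 deps=(None,None) exec_start@4 write@6

Answer: 3 4 7 6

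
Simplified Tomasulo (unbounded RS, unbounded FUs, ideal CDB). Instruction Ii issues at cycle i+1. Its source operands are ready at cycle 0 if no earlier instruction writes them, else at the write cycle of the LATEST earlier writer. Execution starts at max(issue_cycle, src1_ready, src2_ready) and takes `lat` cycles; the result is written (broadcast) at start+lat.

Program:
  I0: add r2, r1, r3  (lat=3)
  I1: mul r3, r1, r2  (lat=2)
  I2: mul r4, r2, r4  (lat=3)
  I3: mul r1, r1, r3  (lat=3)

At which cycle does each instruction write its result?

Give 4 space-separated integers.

Answer: 4 6 7 9

Derivation:
I0 add r2: issue@1 deps=(None,None) exec_start@1 write@4
I1 mul r3: issue@2 deps=(None,0) exec_start@4 write@6
I2 mul r4: issue@3 deps=(0,None) exec_start@4 write@7
I3 mul r1: issue@4 deps=(None,1) exec_start@6 write@9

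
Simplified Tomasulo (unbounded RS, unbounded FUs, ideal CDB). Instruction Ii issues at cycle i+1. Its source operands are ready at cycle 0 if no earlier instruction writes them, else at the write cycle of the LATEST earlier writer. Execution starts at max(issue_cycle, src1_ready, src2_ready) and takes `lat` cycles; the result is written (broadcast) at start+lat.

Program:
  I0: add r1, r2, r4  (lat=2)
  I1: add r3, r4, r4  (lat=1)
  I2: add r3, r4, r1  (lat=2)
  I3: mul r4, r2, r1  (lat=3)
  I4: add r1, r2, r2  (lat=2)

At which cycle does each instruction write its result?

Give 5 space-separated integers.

Answer: 3 3 5 7 7

Derivation:
I0 add r1: issue@1 deps=(None,None) exec_start@1 write@3
I1 add r3: issue@2 deps=(None,None) exec_start@2 write@3
I2 add r3: issue@3 deps=(None,0) exec_start@3 write@5
I3 mul r4: issue@4 deps=(None,0) exec_start@4 write@7
I4 add r1: issue@5 deps=(None,None) exec_start@5 write@7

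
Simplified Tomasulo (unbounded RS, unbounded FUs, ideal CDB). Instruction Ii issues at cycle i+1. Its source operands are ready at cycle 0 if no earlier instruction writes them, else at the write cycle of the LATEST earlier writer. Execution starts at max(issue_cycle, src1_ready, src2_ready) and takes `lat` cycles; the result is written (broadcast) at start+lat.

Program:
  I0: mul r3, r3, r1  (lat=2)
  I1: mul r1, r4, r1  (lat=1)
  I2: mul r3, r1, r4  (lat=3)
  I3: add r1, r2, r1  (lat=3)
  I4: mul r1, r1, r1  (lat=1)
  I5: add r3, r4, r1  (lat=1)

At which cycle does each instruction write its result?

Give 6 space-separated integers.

Answer: 3 3 6 7 8 9

Derivation:
I0 mul r3: issue@1 deps=(None,None) exec_start@1 write@3
I1 mul r1: issue@2 deps=(None,None) exec_start@2 write@3
I2 mul r3: issue@3 deps=(1,None) exec_start@3 write@6
I3 add r1: issue@4 deps=(None,1) exec_start@4 write@7
I4 mul r1: issue@5 deps=(3,3) exec_start@7 write@8
I5 add r3: issue@6 deps=(None,4) exec_start@8 write@9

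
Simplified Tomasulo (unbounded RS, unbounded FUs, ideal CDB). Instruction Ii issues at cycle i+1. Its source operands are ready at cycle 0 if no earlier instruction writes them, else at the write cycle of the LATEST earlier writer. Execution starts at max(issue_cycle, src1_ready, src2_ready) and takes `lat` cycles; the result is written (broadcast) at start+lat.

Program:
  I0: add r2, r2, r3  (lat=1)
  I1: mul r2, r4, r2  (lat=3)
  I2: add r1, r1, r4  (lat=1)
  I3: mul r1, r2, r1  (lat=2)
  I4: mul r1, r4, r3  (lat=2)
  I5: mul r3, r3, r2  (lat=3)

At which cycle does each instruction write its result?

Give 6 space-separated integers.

I0 add r2: issue@1 deps=(None,None) exec_start@1 write@2
I1 mul r2: issue@2 deps=(None,0) exec_start@2 write@5
I2 add r1: issue@3 deps=(None,None) exec_start@3 write@4
I3 mul r1: issue@4 deps=(1,2) exec_start@5 write@7
I4 mul r1: issue@5 deps=(None,None) exec_start@5 write@7
I5 mul r3: issue@6 deps=(None,1) exec_start@6 write@9

Answer: 2 5 4 7 7 9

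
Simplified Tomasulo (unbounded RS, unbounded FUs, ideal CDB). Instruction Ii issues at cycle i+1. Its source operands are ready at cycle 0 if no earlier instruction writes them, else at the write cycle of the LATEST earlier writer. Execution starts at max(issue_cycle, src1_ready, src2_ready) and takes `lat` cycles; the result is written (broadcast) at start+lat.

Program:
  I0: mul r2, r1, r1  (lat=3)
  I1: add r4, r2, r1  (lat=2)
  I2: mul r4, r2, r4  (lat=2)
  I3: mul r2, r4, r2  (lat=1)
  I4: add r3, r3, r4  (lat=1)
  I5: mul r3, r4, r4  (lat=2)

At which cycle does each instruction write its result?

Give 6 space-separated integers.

Answer: 4 6 8 9 9 10

Derivation:
I0 mul r2: issue@1 deps=(None,None) exec_start@1 write@4
I1 add r4: issue@2 deps=(0,None) exec_start@4 write@6
I2 mul r4: issue@3 deps=(0,1) exec_start@6 write@8
I3 mul r2: issue@4 deps=(2,0) exec_start@8 write@9
I4 add r3: issue@5 deps=(None,2) exec_start@8 write@9
I5 mul r3: issue@6 deps=(2,2) exec_start@8 write@10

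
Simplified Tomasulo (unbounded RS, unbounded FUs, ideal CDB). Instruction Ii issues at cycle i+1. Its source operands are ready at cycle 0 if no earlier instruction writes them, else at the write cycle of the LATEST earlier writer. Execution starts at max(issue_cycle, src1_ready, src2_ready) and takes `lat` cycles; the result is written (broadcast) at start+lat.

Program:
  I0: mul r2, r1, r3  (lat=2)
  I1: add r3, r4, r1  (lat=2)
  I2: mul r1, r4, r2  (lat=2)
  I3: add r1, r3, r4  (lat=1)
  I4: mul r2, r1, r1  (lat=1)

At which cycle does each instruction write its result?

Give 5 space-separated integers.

Answer: 3 4 5 5 6

Derivation:
I0 mul r2: issue@1 deps=(None,None) exec_start@1 write@3
I1 add r3: issue@2 deps=(None,None) exec_start@2 write@4
I2 mul r1: issue@3 deps=(None,0) exec_start@3 write@5
I3 add r1: issue@4 deps=(1,None) exec_start@4 write@5
I4 mul r2: issue@5 deps=(3,3) exec_start@5 write@6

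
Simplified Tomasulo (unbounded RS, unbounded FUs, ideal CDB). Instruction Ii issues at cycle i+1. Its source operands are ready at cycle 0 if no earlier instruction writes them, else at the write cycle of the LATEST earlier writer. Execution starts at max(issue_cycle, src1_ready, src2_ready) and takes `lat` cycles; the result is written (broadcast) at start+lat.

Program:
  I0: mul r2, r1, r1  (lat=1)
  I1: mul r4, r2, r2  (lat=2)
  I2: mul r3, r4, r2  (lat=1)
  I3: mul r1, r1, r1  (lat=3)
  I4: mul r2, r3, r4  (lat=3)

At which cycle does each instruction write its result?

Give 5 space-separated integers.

Answer: 2 4 5 7 8

Derivation:
I0 mul r2: issue@1 deps=(None,None) exec_start@1 write@2
I1 mul r4: issue@2 deps=(0,0) exec_start@2 write@4
I2 mul r3: issue@3 deps=(1,0) exec_start@4 write@5
I3 mul r1: issue@4 deps=(None,None) exec_start@4 write@7
I4 mul r2: issue@5 deps=(2,1) exec_start@5 write@8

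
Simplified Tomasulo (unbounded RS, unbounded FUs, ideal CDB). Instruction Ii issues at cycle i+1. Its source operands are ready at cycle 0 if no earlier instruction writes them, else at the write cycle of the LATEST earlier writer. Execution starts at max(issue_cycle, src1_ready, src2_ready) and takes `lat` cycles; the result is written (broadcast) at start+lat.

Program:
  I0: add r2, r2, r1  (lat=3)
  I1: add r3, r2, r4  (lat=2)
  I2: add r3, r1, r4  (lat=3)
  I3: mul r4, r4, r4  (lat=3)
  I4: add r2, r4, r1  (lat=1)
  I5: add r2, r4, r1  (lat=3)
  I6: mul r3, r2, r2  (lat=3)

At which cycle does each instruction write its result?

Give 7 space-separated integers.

I0 add r2: issue@1 deps=(None,None) exec_start@1 write@4
I1 add r3: issue@2 deps=(0,None) exec_start@4 write@6
I2 add r3: issue@3 deps=(None,None) exec_start@3 write@6
I3 mul r4: issue@4 deps=(None,None) exec_start@4 write@7
I4 add r2: issue@5 deps=(3,None) exec_start@7 write@8
I5 add r2: issue@6 deps=(3,None) exec_start@7 write@10
I6 mul r3: issue@7 deps=(5,5) exec_start@10 write@13

Answer: 4 6 6 7 8 10 13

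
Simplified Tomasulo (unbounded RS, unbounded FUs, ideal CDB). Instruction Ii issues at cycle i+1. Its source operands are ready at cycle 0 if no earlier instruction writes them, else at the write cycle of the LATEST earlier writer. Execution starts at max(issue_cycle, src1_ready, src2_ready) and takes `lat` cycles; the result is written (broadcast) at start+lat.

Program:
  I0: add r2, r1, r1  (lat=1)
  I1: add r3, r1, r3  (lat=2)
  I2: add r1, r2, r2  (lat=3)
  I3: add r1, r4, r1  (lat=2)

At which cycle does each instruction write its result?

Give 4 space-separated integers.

I0 add r2: issue@1 deps=(None,None) exec_start@1 write@2
I1 add r3: issue@2 deps=(None,None) exec_start@2 write@4
I2 add r1: issue@3 deps=(0,0) exec_start@3 write@6
I3 add r1: issue@4 deps=(None,2) exec_start@6 write@8

Answer: 2 4 6 8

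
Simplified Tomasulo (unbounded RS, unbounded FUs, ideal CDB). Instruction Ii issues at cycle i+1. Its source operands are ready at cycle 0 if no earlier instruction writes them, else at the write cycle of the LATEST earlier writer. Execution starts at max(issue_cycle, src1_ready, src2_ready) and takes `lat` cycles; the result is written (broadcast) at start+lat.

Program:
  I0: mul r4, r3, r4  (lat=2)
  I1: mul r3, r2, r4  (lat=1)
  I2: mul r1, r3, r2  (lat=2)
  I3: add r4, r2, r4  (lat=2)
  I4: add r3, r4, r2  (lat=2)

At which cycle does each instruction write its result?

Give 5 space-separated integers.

I0 mul r4: issue@1 deps=(None,None) exec_start@1 write@3
I1 mul r3: issue@2 deps=(None,0) exec_start@3 write@4
I2 mul r1: issue@3 deps=(1,None) exec_start@4 write@6
I3 add r4: issue@4 deps=(None,0) exec_start@4 write@6
I4 add r3: issue@5 deps=(3,None) exec_start@6 write@8

Answer: 3 4 6 6 8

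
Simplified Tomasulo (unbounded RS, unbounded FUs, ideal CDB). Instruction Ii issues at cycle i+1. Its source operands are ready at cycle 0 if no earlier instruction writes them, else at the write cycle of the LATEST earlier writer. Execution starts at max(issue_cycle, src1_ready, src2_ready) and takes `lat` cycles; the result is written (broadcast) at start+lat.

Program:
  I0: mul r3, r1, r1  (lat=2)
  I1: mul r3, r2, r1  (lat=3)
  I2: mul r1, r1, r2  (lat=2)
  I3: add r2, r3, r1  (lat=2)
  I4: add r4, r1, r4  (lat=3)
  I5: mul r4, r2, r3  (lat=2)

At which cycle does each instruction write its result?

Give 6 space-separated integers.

I0 mul r3: issue@1 deps=(None,None) exec_start@1 write@3
I1 mul r3: issue@2 deps=(None,None) exec_start@2 write@5
I2 mul r1: issue@3 deps=(None,None) exec_start@3 write@5
I3 add r2: issue@4 deps=(1,2) exec_start@5 write@7
I4 add r4: issue@5 deps=(2,None) exec_start@5 write@8
I5 mul r4: issue@6 deps=(3,1) exec_start@7 write@9

Answer: 3 5 5 7 8 9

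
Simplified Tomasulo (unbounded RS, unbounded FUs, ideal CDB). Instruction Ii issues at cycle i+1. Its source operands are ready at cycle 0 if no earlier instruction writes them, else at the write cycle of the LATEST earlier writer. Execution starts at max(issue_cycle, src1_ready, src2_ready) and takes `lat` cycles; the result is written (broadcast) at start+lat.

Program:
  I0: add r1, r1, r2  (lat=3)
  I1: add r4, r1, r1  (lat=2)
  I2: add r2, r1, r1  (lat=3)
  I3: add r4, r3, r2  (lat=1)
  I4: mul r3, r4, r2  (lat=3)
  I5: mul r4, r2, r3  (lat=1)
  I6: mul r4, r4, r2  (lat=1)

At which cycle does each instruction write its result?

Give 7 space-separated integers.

I0 add r1: issue@1 deps=(None,None) exec_start@1 write@4
I1 add r4: issue@2 deps=(0,0) exec_start@4 write@6
I2 add r2: issue@3 deps=(0,0) exec_start@4 write@7
I3 add r4: issue@4 deps=(None,2) exec_start@7 write@8
I4 mul r3: issue@5 deps=(3,2) exec_start@8 write@11
I5 mul r4: issue@6 deps=(2,4) exec_start@11 write@12
I6 mul r4: issue@7 deps=(5,2) exec_start@12 write@13

Answer: 4 6 7 8 11 12 13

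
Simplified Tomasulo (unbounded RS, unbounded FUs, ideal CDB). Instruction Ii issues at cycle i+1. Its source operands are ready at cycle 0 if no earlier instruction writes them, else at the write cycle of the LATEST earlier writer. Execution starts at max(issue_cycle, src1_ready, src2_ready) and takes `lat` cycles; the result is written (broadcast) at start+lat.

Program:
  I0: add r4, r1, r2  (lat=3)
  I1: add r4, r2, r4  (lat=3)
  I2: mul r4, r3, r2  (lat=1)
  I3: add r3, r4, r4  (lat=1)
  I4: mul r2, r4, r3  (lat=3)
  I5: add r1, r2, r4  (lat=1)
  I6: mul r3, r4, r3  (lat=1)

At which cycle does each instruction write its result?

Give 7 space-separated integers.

I0 add r4: issue@1 deps=(None,None) exec_start@1 write@4
I1 add r4: issue@2 deps=(None,0) exec_start@4 write@7
I2 mul r4: issue@3 deps=(None,None) exec_start@3 write@4
I3 add r3: issue@4 deps=(2,2) exec_start@4 write@5
I4 mul r2: issue@5 deps=(2,3) exec_start@5 write@8
I5 add r1: issue@6 deps=(4,2) exec_start@8 write@9
I6 mul r3: issue@7 deps=(2,3) exec_start@7 write@8

Answer: 4 7 4 5 8 9 8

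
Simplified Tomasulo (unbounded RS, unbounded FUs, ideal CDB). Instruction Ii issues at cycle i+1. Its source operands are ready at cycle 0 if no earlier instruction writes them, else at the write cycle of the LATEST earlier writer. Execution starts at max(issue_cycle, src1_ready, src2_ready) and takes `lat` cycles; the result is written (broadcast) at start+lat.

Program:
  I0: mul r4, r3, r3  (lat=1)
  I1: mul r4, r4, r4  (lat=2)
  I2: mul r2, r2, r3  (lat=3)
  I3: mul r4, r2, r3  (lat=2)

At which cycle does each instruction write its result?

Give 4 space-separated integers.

Answer: 2 4 6 8

Derivation:
I0 mul r4: issue@1 deps=(None,None) exec_start@1 write@2
I1 mul r4: issue@2 deps=(0,0) exec_start@2 write@4
I2 mul r2: issue@3 deps=(None,None) exec_start@3 write@6
I3 mul r4: issue@4 deps=(2,None) exec_start@6 write@8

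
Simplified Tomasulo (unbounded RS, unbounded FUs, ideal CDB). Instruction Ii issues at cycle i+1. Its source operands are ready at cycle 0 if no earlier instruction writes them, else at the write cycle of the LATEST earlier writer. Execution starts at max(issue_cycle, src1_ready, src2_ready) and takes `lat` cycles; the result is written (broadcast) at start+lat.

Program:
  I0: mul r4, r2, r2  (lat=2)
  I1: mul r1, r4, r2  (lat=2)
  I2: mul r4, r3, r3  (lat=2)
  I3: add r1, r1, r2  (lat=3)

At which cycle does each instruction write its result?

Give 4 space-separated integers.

I0 mul r4: issue@1 deps=(None,None) exec_start@1 write@3
I1 mul r1: issue@2 deps=(0,None) exec_start@3 write@5
I2 mul r4: issue@3 deps=(None,None) exec_start@3 write@5
I3 add r1: issue@4 deps=(1,None) exec_start@5 write@8

Answer: 3 5 5 8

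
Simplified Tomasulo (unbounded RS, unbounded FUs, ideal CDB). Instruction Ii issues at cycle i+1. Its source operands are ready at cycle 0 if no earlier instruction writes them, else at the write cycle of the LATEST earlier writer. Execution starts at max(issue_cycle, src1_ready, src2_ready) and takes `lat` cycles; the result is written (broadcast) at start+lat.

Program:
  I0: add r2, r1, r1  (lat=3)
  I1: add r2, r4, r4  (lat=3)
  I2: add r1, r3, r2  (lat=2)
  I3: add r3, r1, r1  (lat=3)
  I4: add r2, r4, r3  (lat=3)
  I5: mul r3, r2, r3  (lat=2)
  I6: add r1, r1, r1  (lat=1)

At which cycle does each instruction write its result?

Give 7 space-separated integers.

I0 add r2: issue@1 deps=(None,None) exec_start@1 write@4
I1 add r2: issue@2 deps=(None,None) exec_start@2 write@5
I2 add r1: issue@3 deps=(None,1) exec_start@5 write@7
I3 add r3: issue@4 deps=(2,2) exec_start@7 write@10
I4 add r2: issue@5 deps=(None,3) exec_start@10 write@13
I5 mul r3: issue@6 deps=(4,3) exec_start@13 write@15
I6 add r1: issue@7 deps=(2,2) exec_start@7 write@8

Answer: 4 5 7 10 13 15 8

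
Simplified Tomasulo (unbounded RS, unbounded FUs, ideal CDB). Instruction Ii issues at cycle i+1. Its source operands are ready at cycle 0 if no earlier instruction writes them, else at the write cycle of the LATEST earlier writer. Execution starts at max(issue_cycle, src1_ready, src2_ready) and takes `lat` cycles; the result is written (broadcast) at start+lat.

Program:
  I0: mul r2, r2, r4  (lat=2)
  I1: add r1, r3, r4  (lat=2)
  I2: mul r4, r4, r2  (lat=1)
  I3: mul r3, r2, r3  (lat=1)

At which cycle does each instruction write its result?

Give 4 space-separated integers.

Answer: 3 4 4 5

Derivation:
I0 mul r2: issue@1 deps=(None,None) exec_start@1 write@3
I1 add r1: issue@2 deps=(None,None) exec_start@2 write@4
I2 mul r4: issue@3 deps=(None,0) exec_start@3 write@4
I3 mul r3: issue@4 deps=(0,None) exec_start@4 write@5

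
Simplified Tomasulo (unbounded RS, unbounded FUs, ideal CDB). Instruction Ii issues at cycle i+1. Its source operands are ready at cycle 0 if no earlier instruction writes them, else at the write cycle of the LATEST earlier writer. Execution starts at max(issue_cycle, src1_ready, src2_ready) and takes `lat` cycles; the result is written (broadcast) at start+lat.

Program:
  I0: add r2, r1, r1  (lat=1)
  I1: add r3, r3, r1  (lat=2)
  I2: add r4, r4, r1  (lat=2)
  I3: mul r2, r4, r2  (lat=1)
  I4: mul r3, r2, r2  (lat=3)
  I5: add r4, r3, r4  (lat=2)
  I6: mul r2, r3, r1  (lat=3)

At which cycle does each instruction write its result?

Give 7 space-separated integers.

Answer: 2 4 5 6 9 11 12

Derivation:
I0 add r2: issue@1 deps=(None,None) exec_start@1 write@2
I1 add r3: issue@2 deps=(None,None) exec_start@2 write@4
I2 add r4: issue@3 deps=(None,None) exec_start@3 write@5
I3 mul r2: issue@4 deps=(2,0) exec_start@5 write@6
I4 mul r3: issue@5 deps=(3,3) exec_start@6 write@9
I5 add r4: issue@6 deps=(4,2) exec_start@9 write@11
I6 mul r2: issue@7 deps=(4,None) exec_start@9 write@12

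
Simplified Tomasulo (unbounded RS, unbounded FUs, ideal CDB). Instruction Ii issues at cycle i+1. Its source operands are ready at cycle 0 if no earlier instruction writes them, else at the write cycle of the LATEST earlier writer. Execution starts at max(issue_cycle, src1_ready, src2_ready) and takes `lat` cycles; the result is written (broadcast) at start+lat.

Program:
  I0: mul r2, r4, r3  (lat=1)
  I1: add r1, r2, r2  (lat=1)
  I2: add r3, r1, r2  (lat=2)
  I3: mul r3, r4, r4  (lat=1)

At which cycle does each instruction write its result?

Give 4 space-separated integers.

Answer: 2 3 5 5

Derivation:
I0 mul r2: issue@1 deps=(None,None) exec_start@1 write@2
I1 add r1: issue@2 deps=(0,0) exec_start@2 write@3
I2 add r3: issue@3 deps=(1,0) exec_start@3 write@5
I3 mul r3: issue@4 deps=(None,None) exec_start@4 write@5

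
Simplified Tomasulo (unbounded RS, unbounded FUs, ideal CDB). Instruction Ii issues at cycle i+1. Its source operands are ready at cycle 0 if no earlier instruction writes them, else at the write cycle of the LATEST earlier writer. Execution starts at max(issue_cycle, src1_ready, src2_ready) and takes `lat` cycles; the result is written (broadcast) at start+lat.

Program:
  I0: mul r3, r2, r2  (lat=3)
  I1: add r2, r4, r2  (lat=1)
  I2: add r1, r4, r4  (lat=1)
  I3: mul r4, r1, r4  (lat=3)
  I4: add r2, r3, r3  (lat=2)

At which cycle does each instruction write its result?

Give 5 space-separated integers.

Answer: 4 3 4 7 7

Derivation:
I0 mul r3: issue@1 deps=(None,None) exec_start@1 write@4
I1 add r2: issue@2 deps=(None,None) exec_start@2 write@3
I2 add r1: issue@3 deps=(None,None) exec_start@3 write@4
I3 mul r4: issue@4 deps=(2,None) exec_start@4 write@7
I4 add r2: issue@5 deps=(0,0) exec_start@5 write@7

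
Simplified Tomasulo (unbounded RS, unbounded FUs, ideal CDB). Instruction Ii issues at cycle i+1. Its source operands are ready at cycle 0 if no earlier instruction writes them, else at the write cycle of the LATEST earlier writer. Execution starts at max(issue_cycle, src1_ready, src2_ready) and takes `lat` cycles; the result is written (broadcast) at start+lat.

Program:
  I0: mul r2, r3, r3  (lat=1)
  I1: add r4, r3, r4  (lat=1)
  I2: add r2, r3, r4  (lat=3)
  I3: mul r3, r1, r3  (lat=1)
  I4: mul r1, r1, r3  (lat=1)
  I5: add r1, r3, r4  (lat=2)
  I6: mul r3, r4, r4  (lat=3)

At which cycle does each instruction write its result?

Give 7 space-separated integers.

I0 mul r2: issue@1 deps=(None,None) exec_start@1 write@2
I1 add r4: issue@2 deps=(None,None) exec_start@2 write@3
I2 add r2: issue@3 deps=(None,1) exec_start@3 write@6
I3 mul r3: issue@4 deps=(None,None) exec_start@4 write@5
I4 mul r1: issue@5 deps=(None,3) exec_start@5 write@6
I5 add r1: issue@6 deps=(3,1) exec_start@6 write@8
I6 mul r3: issue@7 deps=(1,1) exec_start@7 write@10

Answer: 2 3 6 5 6 8 10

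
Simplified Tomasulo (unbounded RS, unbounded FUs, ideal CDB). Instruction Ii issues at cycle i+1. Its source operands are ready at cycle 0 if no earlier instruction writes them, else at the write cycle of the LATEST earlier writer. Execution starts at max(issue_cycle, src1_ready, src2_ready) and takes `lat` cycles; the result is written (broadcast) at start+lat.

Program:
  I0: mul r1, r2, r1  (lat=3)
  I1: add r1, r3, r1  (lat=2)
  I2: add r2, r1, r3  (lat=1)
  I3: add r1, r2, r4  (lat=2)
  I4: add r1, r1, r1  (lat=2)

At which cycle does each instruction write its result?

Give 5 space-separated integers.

I0 mul r1: issue@1 deps=(None,None) exec_start@1 write@4
I1 add r1: issue@2 deps=(None,0) exec_start@4 write@6
I2 add r2: issue@3 deps=(1,None) exec_start@6 write@7
I3 add r1: issue@4 deps=(2,None) exec_start@7 write@9
I4 add r1: issue@5 deps=(3,3) exec_start@9 write@11

Answer: 4 6 7 9 11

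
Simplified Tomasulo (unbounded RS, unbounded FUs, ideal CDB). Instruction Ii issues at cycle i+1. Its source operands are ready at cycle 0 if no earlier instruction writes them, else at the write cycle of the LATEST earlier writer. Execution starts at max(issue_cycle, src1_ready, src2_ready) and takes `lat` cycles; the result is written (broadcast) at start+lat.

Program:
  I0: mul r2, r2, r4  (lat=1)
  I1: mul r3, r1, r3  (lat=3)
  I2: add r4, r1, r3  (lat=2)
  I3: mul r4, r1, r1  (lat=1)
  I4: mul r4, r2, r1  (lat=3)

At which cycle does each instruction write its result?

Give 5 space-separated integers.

I0 mul r2: issue@1 deps=(None,None) exec_start@1 write@2
I1 mul r3: issue@2 deps=(None,None) exec_start@2 write@5
I2 add r4: issue@3 deps=(None,1) exec_start@5 write@7
I3 mul r4: issue@4 deps=(None,None) exec_start@4 write@5
I4 mul r4: issue@5 deps=(0,None) exec_start@5 write@8

Answer: 2 5 7 5 8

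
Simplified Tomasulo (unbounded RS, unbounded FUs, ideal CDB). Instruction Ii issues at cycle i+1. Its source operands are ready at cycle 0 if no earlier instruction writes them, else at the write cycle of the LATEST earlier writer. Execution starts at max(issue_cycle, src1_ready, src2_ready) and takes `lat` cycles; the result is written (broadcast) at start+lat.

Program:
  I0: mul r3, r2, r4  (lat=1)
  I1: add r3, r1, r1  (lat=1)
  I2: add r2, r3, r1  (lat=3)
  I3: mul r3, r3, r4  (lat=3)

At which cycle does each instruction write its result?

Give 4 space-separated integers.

I0 mul r3: issue@1 deps=(None,None) exec_start@1 write@2
I1 add r3: issue@2 deps=(None,None) exec_start@2 write@3
I2 add r2: issue@3 deps=(1,None) exec_start@3 write@6
I3 mul r3: issue@4 deps=(1,None) exec_start@4 write@7

Answer: 2 3 6 7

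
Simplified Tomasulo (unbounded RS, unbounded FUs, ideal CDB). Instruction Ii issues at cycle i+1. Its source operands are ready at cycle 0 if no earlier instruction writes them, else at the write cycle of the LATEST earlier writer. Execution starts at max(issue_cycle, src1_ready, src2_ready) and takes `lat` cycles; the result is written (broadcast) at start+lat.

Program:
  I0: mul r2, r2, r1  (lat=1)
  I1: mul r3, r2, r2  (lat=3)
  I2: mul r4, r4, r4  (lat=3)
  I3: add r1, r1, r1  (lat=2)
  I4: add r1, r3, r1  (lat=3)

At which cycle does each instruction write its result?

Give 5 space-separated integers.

I0 mul r2: issue@1 deps=(None,None) exec_start@1 write@2
I1 mul r3: issue@2 deps=(0,0) exec_start@2 write@5
I2 mul r4: issue@3 deps=(None,None) exec_start@3 write@6
I3 add r1: issue@4 deps=(None,None) exec_start@4 write@6
I4 add r1: issue@5 deps=(1,3) exec_start@6 write@9

Answer: 2 5 6 6 9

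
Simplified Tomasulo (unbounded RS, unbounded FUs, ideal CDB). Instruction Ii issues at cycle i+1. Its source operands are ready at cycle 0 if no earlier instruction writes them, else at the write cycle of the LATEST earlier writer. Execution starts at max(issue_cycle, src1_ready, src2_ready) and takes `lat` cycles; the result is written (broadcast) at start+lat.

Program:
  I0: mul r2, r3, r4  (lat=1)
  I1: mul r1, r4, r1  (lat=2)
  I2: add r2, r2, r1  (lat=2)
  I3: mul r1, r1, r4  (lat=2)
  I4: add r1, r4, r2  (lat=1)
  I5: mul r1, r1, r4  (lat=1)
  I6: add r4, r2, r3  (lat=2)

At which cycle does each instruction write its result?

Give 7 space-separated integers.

Answer: 2 4 6 6 7 8 9

Derivation:
I0 mul r2: issue@1 deps=(None,None) exec_start@1 write@2
I1 mul r1: issue@2 deps=(None,None) exec_start@2 write@4
I2 add r2: issue@3 deps=(0,1) exec_start@4 write@6
I3 mul r1: issue@4 deps=(1,None) exec_start@4 write@6
I4 add r1: issue@5 deps=(None,2) exec_start@6 write@7
I5 mul r1: issue@6 deps=(4,None) exec_start@7 write@8
I6 add r4: issue@7 deps=(2,None) exec_start@7 write@9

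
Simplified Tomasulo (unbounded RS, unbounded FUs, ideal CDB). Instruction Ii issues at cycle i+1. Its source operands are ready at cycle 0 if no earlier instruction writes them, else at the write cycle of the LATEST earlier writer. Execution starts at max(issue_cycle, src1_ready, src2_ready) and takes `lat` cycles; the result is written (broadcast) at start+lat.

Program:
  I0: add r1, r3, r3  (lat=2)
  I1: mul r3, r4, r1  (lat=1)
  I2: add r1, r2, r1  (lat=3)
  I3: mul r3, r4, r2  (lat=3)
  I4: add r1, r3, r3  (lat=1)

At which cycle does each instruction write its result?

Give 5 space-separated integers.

Answer: 3 4 6 7 8

Derivation:
I0 add r1: issue@1 deps=(None,None) exec_start@1 write@3
I1 mul r3: issue@2 deps=(None,0) exec_start@3 write@4
I2 add r1: issue@3 deps=(None,0) exec_start@3 write@6
I3 mul r3: issue@4 deps=(None,None) exec_start@4 write@7
I4 add r1: issue@5 deps=(3,3) exec_start@7 write@8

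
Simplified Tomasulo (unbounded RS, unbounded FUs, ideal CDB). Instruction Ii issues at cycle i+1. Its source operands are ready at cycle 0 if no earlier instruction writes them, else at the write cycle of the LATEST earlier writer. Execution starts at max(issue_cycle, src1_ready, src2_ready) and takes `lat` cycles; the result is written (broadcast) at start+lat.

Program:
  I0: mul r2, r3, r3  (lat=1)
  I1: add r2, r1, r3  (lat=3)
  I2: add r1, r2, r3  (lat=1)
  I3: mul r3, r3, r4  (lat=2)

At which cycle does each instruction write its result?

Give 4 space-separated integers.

Answer: 2 5 6 6

Derivation:
I0 mul r2: issue@1 deps=(None,None) exec_start@1 write@2
I1 add r2: issue@2 deps=(None,None) exec_start@2 write@5
I2 add r1: issue@3 deps=(1,None) exec_start@5 write@6
I3 mul r3: issue@4 deps=(None,None) exec_start@4 write@6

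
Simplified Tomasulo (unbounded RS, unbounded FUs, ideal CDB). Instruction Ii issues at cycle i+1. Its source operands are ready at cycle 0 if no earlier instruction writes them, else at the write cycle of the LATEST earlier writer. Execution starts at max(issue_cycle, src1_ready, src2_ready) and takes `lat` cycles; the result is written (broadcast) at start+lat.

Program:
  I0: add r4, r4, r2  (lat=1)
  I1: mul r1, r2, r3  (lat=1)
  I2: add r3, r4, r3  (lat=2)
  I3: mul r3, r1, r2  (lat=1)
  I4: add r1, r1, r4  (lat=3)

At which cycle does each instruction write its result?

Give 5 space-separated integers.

I0 add r4: issue@1 deps=(None,None) exec_start@1 write@2
I1 mul r1: issue@2 deps=(None,None) exec_start@2 write@3
I2 add r3: issue@3 deps=(0,None) exec_start@3 write@5
I3 mul r3: issue@4 deps=(1,None) exec_start@4 write@5
I4 add r1: issue@5 deps=(1,0) exec_start@5 write@8

Answer: 2 3 5 5 8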